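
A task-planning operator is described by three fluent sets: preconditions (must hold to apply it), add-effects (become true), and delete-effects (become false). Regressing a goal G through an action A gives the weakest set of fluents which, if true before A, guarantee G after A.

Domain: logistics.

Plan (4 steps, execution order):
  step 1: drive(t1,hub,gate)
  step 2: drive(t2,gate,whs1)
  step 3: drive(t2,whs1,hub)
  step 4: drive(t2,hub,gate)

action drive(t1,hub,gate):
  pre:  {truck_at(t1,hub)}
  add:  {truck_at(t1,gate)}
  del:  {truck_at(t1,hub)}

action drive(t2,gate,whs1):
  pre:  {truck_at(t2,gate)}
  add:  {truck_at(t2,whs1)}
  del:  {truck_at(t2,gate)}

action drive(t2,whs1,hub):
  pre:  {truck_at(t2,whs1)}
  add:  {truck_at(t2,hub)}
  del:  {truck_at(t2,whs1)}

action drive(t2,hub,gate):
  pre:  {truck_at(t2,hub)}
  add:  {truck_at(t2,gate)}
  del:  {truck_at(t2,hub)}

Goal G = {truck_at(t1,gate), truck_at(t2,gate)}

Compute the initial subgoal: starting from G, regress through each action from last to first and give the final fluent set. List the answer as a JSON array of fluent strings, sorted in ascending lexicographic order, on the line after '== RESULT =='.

Work backward from the goal:
  through step 4 (drive(t2,hub,gate)): drop {truck_at(t2,gate)}, keep {truck_at(t1,gate)}, require {truck_at(t2,hub)}
    → {truck_at(t1,gate), truck_at(t2,hub)}
  through step 3 (drive(t2,whs1,hub)): drop {truck_at(t2,hub)}, keep {truck_at(t1,gate)}, require {truck_at(t2,whs1)}
    → {truck_at(t1,gate), truck_at(t2,whs1)}
  through step 2 (drive(t2,gate,whs1)): drop {truck_at(t2,whs1)}, keep {truck_at(t1,gate)}, require {truck_at(t2,gate)}
    → {truck_at(t1,gate), truck_at(t2,gate)}
  through step 1 (drive(t1,hub,gate)): drop {truck_at(t1,gate)}, keep {truck_at(t2,gate)}, require {truck_at(t1,hub)}
    → {truck_at(t1,hub), truck_at(t2,gate)}

== RESULT ==
["truck_at(t1,hub)", "truck_at(t2,gate)"]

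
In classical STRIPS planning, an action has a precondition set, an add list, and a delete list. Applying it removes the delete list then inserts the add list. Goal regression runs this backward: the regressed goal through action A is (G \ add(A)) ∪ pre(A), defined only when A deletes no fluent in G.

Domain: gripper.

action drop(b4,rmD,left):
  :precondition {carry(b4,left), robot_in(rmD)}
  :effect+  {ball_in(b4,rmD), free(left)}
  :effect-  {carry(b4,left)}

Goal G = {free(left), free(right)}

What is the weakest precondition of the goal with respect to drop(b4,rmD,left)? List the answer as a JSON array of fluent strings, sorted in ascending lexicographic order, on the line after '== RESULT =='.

Compute (G \ add) ∪ pre:
  G ∩ del = {}  (empty — regression defined)
  G \ add = {free(left), free(right)} \ {ball_in(b4,rmD), free(left)} = {free(right)}
  ∪ pre   = {free(right)} ∪ {carry(b4,left), robot_in(rmD)}
          = {carry(b4,left), free(right), robot_in(rmD)}

== RESULT ==
["carry(b4,left)", "free(right)", "robot_in(rmD)"]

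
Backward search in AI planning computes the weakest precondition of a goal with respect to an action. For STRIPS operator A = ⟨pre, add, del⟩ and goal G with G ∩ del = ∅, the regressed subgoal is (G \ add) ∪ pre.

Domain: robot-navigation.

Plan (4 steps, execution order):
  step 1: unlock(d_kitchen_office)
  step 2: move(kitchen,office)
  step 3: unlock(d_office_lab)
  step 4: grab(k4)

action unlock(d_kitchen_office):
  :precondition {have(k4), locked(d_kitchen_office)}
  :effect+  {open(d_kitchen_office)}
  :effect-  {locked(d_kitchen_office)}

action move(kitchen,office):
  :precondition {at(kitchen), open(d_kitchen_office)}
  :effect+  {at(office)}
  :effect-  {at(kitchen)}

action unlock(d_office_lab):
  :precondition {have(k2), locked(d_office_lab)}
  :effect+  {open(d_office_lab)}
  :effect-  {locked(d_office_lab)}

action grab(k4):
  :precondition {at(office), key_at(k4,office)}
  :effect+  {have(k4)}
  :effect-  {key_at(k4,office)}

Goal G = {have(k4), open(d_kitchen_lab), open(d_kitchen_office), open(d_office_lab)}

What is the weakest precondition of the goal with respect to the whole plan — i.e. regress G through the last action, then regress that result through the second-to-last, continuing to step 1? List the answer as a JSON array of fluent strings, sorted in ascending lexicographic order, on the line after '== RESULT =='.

Regress step by step:
  through step 4 (grab(k4)): drop {have(k4)}, keep {open(d_kitchen_lab), open(d_kitchen_office), open(d_office_lab)}, require {at(office), key_at(k4,office)}
    → {at(office), key_at(k4,office), open(d_kitchen_lab), open(d_kitchen_office), open(d_office_lab)}
  through step 3 (unlock(d_office_lab)): drop {open(d_office_lab)}, keep {at(office), key_at(k4,office), open(d_kitchen_lab), open(d_kitchen_office)}, require {have(k2), locked(d_office_lab)}
    → {at(office), have(k2), key_at(k4,office), locked(d_office_lab), open(d_kitchen_lab), open(d_kitchen_office)}
  through step 2 (move(kitchen,office)): drop {at(office)}, keep {have(k2), key_at(k4,office), locked(d_office_lab), open(d_kitchen_lab), open(d_kitchen_office)}, require {at(kitchen), open(d_kitchen_office)}
    → {at(kitchen), have(k2), key_at(k4,office), locked(d_office_lab), open(d_kitchen_lab), open(d_kitchen_office)}
  through step 1 (unlock(d_kitchen_office)): drop {open(d_kitchen_office)}, keep {at(kitchen), have(k2), key_at(k4,office), locked(d_office_lab), open(d_kitchen_lab)}, require {have(k4), locked(d_kitchen_office)}
    → {at(kitchen), have(k2), have(k4), key_at(k4,office), locked(d_kitchen_office), locked(d_office_lab), open(d_kitchen_lab)}

== RESULT ==
["at(kitchen)", "have(k2)", "have(k4)", "key_at(k4,office)", "locked(d_kitchen_office)", "locked(d_office_lab)", "open(d_kitchen_lab)"]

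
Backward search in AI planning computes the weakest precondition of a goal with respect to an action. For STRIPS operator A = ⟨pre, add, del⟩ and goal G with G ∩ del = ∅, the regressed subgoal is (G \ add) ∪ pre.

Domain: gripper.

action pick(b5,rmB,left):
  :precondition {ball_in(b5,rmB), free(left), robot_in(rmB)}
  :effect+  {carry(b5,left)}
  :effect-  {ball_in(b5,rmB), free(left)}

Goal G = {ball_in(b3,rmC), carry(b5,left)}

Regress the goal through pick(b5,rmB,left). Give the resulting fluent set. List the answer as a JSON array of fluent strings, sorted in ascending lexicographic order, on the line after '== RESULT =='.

Regress:
  G ∩ del = {}  (empty — regression defined)
  G \ add = {ball_in(b3,rmC), carry(b5,left)} \ {carry(b5,left)} = {ball_in(b3,rmC)}
  ∪ pre   = {ball_in(b3,rmC)} ∪ {ball_in(b5,rmB), free(left), robot_in(rmB)}
          = {ball_in(b3,rmC), ball_in(b5,rmB), free(left), robot_in(rmB)}

== RESULT ==
["ball_in(b3,rmC)", "ball_in(b5,rmB)", "free(left)", "robot_in(rmB)"]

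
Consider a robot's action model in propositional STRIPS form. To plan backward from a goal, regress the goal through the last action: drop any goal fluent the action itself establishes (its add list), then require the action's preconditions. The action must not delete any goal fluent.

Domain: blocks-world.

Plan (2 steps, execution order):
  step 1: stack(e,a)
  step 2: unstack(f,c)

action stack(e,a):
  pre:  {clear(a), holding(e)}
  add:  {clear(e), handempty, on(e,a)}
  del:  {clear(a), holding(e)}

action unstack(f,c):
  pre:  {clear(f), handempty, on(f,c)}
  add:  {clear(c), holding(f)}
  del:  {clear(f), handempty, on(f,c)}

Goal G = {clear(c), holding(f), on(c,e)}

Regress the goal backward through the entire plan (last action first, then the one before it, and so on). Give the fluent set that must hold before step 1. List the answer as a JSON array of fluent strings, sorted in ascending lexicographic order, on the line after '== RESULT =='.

Regress step by step:
  through step 2 (unstack(f,c)): drop {clear(c), holding(f)}, keep {on(c,e)}, require {clear(f), handempty, on(f,c)}
    → {clear(f), handempty, on(c,e), on(f,c)}
  through step 1 (stack(e,a)): drop {handempty}, keep {clear(f), on(c,e), on(f,c)}, require {clear(a), holding(e)}
    → {clear(a), clear(f), holding(e), on(c,e), on(f,c)}

== RESULT ==
["clear(a)", "clear(f)", "holding(e)", "on(c,e)", "on(f,c)"]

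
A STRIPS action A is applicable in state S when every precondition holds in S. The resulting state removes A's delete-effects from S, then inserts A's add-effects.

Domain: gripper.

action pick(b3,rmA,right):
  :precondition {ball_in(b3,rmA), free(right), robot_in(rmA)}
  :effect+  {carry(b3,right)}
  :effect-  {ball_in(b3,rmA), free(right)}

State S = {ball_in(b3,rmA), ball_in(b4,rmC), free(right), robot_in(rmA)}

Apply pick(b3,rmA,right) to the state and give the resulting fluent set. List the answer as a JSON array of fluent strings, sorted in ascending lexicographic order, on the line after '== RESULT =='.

Compute (S \ del) ∪ add:
  pre ⊆ S: {ball_in(b3,rmA), free(right), robot_in(rmA)} ⊆ S  — applicable
  S \ del = {ball_in(b4,rmC), robot_in(rmA)}
  ∪ add   = {ball_in(b4,rmC), carry(b3,right), robot_in(rmA)}

== RESULT ==
["ball_in(b4,rmC)", "carry(b3,right)", "robot_in(rmA)"]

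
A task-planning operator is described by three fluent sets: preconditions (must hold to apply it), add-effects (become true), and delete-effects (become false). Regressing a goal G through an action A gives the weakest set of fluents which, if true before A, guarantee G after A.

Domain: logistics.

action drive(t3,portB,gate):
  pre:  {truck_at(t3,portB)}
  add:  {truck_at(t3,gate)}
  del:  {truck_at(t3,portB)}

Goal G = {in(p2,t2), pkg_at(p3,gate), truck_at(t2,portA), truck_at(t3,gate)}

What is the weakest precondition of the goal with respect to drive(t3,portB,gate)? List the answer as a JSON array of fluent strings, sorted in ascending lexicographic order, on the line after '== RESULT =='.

Compute (G \ add) ∪ pre:
  G ∩ del = {}  (empty — regression defined)
  G \ add = {in(p2,t2), pkg_at(p3,gate), truck_at(t2,portA), truck_at(t3,gate)} \ {truck_at(t3,gate)} = {in(p2,t2), pkg_at(p3,gate), truck_at(t2,portA)}
  ∪ pre   = {in(p2,t2), pkg_at(p3,gate), truck_at(t2,portA)} ∪ {truck_at(t3,portB)}
          = {in(p2,t2), pkg_at(p3,gate), truck_at(t2,portA), truck_at(t3,portB)}

== RESULT ==
["in(p2,t2)", "pkg_at(p3,gate)", "truck_at(t2,portA)", "truck_at(t3,portB)"]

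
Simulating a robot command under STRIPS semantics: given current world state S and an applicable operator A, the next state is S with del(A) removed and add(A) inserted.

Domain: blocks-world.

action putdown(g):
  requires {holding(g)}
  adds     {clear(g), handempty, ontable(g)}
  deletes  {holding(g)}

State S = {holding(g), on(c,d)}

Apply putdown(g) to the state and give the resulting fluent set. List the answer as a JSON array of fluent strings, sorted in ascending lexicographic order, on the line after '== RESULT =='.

Progress:
  pre ⊆ S: {holding(g)} ⊆ S  — applicable
  S \ del = {on(c,d)}
  ∪ add   = {clear(g), handempty, on(c,d), ontable(g)}

== RESULT ==
["clear(g)", "handempty", "on(c,d)", "ontable(g)"]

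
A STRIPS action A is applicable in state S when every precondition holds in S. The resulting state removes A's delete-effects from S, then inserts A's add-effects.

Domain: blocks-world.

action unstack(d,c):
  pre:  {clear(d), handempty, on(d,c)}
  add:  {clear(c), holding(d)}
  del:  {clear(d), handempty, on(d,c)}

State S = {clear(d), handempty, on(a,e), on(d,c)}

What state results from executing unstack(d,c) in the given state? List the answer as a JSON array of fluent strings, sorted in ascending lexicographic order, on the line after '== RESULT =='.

Compute (S \ del) ∪ add:
  pre ⊆ S: {clear(d), handempty, on(d,c)} ⊆ S  — applicable
  S \ del = {on(a,e)}
  ∪ add   = {clear(c), holding(d), on(a,e)}

== RESULT ==
["clear(c)", "holding(d)", "on(a,e)"]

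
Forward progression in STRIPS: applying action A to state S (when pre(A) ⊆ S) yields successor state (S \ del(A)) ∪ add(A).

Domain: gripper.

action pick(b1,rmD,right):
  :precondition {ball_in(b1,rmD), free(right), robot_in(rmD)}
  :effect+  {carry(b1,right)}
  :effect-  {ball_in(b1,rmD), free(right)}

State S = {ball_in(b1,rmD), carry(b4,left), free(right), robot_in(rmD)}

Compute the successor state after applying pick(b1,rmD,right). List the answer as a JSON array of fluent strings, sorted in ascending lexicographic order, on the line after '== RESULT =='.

Progress:
  pre ⊆ S: {ball_in(b1,rmD), free(right), robot_in(rmD)} ⊆ S  — applicable
  S \ del = {carry(b4,left), robot_in(rmD)}
  ∪ add   = {carry(b1,right), carry(b4,left), robot_in(rmD)}

== RESULT ==
["carry(b1,right)", "carry(b4,left)", "robot_in(rmD)"]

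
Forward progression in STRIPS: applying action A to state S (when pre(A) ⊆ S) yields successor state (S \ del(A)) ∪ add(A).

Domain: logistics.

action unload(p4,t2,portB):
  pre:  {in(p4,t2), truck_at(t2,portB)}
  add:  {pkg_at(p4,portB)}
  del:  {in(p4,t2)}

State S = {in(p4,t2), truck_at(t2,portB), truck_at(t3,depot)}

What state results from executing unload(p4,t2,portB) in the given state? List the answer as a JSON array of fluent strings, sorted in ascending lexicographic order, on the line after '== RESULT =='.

Compute (S \ del) ∪ add:
  pre ⊆ S: {in(p4,t2), truck_at(t2,portB)} ⊆ S  — applicable
  S \ del = {truck_at(t2,portB), truck_at(t3,depot)}
  ∪ add   = {pkg_at(p4,portB), truck_at(t2,portB), truck_at(t3,depot)}

== RESULT ==
["pkg_at(p4,portB)", "truck_at(t2,portB)", "truck_at(t3,depot)"]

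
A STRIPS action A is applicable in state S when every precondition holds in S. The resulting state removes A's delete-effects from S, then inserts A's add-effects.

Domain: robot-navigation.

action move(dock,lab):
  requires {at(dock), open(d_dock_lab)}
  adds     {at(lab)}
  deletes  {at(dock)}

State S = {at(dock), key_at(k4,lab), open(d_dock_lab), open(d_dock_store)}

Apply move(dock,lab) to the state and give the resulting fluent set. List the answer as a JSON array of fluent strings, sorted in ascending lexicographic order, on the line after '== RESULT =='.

Progress:
  pre ⊆ S: {at(dock), open(d_dock_lab)} ⊆ S  — applicable
  S \ del = {key_at(k4,lab), open(d_dock_lab), open(d_dock_store)}
  ∪ add   = {at(lab), key_at(k4,lab), open(d_dock_lab), open(d_dock_store)}

== RESULT ==
["at(lab)", "key_at(k4,lab)", "open(d_dock_lab)", "open(d_dock_store)"]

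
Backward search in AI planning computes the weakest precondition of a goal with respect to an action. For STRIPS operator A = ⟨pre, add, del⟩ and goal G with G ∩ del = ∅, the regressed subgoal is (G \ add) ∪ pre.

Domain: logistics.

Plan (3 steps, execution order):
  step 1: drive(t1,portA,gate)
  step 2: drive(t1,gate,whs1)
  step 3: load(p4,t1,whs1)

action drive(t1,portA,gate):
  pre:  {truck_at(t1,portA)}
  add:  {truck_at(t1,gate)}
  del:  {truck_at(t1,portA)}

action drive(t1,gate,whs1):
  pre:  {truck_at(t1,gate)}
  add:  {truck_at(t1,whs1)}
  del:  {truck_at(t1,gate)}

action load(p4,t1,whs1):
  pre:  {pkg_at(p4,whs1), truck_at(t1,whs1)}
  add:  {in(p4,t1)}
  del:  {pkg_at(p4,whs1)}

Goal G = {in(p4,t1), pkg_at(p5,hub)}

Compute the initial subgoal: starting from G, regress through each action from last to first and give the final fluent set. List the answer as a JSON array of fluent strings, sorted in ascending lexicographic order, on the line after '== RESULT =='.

Regress step by step:
  through step 3 (load(p4,t1,whs1)): drop {in(p4,t1)}, keep {pkg_at(p5,hub)}, require {pkg_at(p4,whs1), truck_at(t1,whs1)}
    → {pkg_at(p4,whs1), pkg_at(p5,hub), truck_at(t1,whs1)}
  through step 2 (drive(t1,gate,whs1)): drop {truck_at(t1,whs1)}, keep {pkg_at(p4,whs1), pkg_at(p5,hub)}, require {truck_at(t1,gate)}
    → {pkg_at(p4,whs1), pkg_at(p5,hub), truck_at(t1,gate)}
  through step 1 (drive(t1,portA,gate)): drop {truck_at(t1,gate)}, keep {pkg_at(p4,whs1), pkg_at(p5,hub)}, require {truck_at(t1,portA)}
    → {pkg_at(p4,whs1), pkg_at(p5,hub), truck_at(t1,portA)}

== RESULT ==
["pkg_at(p4,whs1)", "pkg_at(p5,hub)", "truck_at(t1,portA)"]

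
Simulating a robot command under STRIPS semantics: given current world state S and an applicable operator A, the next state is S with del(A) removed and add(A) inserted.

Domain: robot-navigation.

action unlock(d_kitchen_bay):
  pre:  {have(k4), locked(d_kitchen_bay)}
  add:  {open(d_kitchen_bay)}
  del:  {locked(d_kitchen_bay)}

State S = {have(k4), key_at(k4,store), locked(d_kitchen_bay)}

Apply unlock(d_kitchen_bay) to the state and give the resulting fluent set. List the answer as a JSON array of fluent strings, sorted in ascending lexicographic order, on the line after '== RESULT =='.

Progress:
  pre ⊆ S: {have(k4), locked(d_kitchen_bay)} ⊆ S  — applicable
  S \ del = {have(k4), key_at(k4,store)}
  ∪ add   = {have(k4), key_at(k4,store), open(d_kitchen_bay)}

== RESULT ==
["have(k4)", "key_at(k4,store)", "open(d_kitchen_bay)"]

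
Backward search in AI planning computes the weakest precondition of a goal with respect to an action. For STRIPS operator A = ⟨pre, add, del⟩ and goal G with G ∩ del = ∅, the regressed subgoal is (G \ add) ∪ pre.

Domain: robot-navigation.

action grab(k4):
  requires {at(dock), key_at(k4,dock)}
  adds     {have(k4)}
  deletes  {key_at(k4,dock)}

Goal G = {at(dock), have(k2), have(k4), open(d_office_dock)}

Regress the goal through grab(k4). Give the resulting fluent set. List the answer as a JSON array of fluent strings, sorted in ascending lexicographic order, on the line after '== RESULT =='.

Compute (G \ add) ∪ pre:
  G ∩ del = {}  (empty — regression defined)
  G \ add = {at(dock), have(k2), have(k4), open(d_office_dock)} \ {have(k4)} = {at(dock), have(k2), open(d_office_dock)}
  ∪ pre   = {at(dock), have(k2), open(d_office_dock)} ∪ {at(dock), key_at(k4,dock)}
          = {at(dock), have(k2), key_at(k4,dock), open(d_office_dock)}

== RESULT ==
["at(dock)", "have(k2)", "key_at(k4,dock)", "open(d_office_dock)"]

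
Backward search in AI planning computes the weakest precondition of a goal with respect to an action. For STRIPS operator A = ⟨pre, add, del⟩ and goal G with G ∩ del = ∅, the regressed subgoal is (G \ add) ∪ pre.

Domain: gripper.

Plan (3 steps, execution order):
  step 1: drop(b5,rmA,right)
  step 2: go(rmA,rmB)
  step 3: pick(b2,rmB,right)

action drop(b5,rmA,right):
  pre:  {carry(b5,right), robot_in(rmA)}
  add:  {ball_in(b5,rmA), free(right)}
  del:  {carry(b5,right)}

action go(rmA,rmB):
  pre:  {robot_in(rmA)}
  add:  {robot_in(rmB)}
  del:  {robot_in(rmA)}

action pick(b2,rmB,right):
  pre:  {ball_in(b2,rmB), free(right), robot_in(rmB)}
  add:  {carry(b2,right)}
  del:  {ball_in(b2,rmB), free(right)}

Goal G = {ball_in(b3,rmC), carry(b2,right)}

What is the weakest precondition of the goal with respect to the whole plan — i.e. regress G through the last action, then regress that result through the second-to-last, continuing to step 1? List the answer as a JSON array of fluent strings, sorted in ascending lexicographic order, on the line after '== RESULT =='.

Regress step by step:
  through step 3 (pick(b2,rmB,right)): drop {carry(b2,right)}, keep {ball_in(b3,rmC)}, require {ball_in(b2,rmB), free(right), robot_in(rmB)}
    → {ball_in(b2,rmB), ball_in(b3,rmC), free(right), robot_in(rmB)}
  through step 2 (go(rmA,rmB)): drop {robot_in(rmB)}, keep {ball_in(b2,rmB), ball_in(b3,rmC), free(right)}, require {robot_in(rmA)}
    → {ball_in(b2,rmB), ball_in(b3,rmC), free(right), robot_in(rmA)}
  through step 1 (drop(b5,rmA,right)): drop {free(right)}, keep {ball_in(b2,rmB), ball_in(b3,rmC), robot_in(rmA)}, require {carry(b5,right), robot_in(rmA)}
    → {ball_in(b2,rmB), ball_in(b3,rmC), carry(b5,right), robot_in(rmA)}

== RESULT ==
["ball_in(b2,rmB)", "ball_in(b3,rmC)", "carry(b5,right)", "robot_in(rmA)"]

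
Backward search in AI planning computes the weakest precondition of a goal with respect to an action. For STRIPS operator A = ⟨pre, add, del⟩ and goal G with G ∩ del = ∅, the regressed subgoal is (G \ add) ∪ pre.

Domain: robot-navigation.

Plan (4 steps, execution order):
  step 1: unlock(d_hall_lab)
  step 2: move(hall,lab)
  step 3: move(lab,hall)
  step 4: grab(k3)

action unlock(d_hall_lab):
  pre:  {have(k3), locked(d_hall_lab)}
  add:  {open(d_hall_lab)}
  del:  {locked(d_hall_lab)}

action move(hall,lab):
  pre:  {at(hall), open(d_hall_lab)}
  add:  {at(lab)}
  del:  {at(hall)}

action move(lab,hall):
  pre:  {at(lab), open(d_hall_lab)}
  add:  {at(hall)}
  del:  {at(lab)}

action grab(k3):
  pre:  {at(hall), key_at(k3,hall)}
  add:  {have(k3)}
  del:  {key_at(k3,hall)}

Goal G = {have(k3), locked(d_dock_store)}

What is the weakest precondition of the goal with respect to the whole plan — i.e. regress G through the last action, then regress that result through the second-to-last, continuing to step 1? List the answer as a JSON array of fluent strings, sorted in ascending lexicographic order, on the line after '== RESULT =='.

Work backward from the goal:
  through step 4 (grab(k3)): drop {have(k3)}, keep {locked(d_dock_store)}, require {at(hall), key_at(k3,hall)}
    → {at(hall), key_at(k3,hall), locked(d_dock_store)}
  through step 3 (move(lab,hall)): drop {at(hall)}, keep {key_at(k3,hall), locked(d_dock_store)}, require {at(lab), open(d_hall_lab)}
    → {at(lab), key_at(k3,hall), locked(d_dock_store), open(d_hall_lab)}
  through step 2 (move(hall,lab)): drop {at(lab)}, keep {key_at(k3,hall), locked(d_dock_store), open(d_hall_lab)}, require {at(hall), open(d_hall_lab)}
    → {at(hall), key_at(k3,hall), locked(d_dock_store), open(d_hall_lab)}
  through step 1 (unlock(d_hall_lab)): drop {open(d_hall_lab)}, keep {at(hall), key_at(k3,hall), locked(d_dock_store)}, require {have(k3), locked(d_hall_lab)}
    → {at(hall), have(k3), key_at(k3,hall), locked(d_dock_store), locked(d_hall_lab)}

== RESULT ==
["at(hall)", "have(k3)", "key_at(k3,hall)", "locked(d_dock_store)", "locked(d_hall_lab)"]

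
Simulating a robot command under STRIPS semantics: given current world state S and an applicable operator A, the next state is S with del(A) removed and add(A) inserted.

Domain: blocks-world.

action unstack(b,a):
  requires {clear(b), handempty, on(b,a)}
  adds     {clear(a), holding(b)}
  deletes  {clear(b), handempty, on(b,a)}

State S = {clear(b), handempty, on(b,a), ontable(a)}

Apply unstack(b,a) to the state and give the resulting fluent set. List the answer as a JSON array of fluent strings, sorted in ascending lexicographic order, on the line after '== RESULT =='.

Compute (S \ del) ∪ add:
  pre ⊆ S: {clear(b), handempty, on(b,a)} ⊆ S  — applicable
  S \ del = {ontable(a)}
  ∪ add   = {clear(a), holding(b), ontable(a)}

== RESULT ==
["clear(a)", "holding(b)", "ontable(a)"]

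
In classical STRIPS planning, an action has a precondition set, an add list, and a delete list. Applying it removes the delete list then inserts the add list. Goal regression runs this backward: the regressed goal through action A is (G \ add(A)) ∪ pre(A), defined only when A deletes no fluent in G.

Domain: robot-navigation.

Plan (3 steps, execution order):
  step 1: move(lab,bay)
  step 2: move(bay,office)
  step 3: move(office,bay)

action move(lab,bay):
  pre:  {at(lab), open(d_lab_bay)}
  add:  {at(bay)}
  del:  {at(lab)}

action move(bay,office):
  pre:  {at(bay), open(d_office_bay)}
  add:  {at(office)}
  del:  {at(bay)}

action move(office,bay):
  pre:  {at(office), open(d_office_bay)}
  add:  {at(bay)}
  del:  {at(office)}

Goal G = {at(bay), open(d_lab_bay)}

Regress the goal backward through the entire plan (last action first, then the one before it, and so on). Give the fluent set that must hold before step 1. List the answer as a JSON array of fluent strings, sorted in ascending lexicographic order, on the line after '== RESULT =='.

Work backward from the goal:
  through step 3 (move(office,bay)): drop {at(bay)}, keep {open(d_lab_bay)}, require {at(office), open(d_office_bay)}
    → {at(office), open(d_lab_bay), open(d_office_bay)}
  through step 2 (move(bay,office)): drop {at(office)}, keep {open(d_lab_bay), open(d_office_bay)}, require {at(bay), open(d_office_bay)}
    → {at(bay), open(d_lab_bay), open(d_office_bay)}
  through step 1 (move(lab,bay)): drop {at(bay)}, keep {open(d_lab_bay), open(d_office_bay)}, require {at(lab), open(d_lab_bay)}
    → {at(lab), open(d_lab_bay), open(d_office_bay)}

== RESULT ==
["at(lab)", "open(d_lab_bay)", "open(d_office_bay)"]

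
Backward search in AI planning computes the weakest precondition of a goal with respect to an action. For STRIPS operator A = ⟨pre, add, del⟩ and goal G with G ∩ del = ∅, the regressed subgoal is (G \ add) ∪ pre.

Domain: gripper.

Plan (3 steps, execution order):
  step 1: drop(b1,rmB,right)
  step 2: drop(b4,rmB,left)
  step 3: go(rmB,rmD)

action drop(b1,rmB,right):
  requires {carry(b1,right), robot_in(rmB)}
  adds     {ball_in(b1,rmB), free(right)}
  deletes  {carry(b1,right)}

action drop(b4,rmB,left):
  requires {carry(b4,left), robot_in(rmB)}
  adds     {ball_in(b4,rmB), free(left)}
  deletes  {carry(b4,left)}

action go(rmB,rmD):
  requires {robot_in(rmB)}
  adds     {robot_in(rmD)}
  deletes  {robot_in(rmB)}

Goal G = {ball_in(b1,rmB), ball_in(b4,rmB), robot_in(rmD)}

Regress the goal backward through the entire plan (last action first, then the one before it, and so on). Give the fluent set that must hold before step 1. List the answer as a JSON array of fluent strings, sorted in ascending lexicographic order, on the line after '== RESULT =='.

Work backward from the goal:
  through step 3 (go(rmB,rmD)): drop {robot_in(rmD)}, keep {ball_in(b1,rmB), ball_in(b4,rmB)}, require {robot_in(rmB)}
    → {ball_in(b1,rmB), ball_in(b4,rmB), robot_in(rmB)}
  through step 2 (drop(b4,rmB,left)): drop {ball_in(b4,rmB)}, keep {ball_in(b1,rmB), robot_in(rmB)}, require {carry(b4,left), robot_in(rmB)}
    → {ball_in(b1,rmB), carry(b4,left), robot_in(rmB)}
  through step 1 (drop(b1,rmB,right)): drop {ball_in(b1,rmB)}, keep {carry(b4,left), robot_in(rmB)}, require {carry(b1,right), robot_in(rmB)}
    → {carry(b1,right), carry(b4,left), robot_in(rmB)}

== RESULT ==
["carry(b1,right)", "carry(b4,left)", "robot_in(rmB)"]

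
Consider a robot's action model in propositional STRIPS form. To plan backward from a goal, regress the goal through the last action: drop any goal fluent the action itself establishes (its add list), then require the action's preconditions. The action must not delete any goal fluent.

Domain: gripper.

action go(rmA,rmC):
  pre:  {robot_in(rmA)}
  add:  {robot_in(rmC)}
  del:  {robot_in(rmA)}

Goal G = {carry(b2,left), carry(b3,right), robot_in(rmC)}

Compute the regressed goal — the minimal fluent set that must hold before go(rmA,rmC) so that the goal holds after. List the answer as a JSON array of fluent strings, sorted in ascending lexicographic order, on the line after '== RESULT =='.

Regress:
  G ∩ del = {}  (empty — regression defined)
  G \ add = {carry(b2,left), carry(b3,right), robot_in(rmC)} \ {robot_in(rmC)} = {carry(b2,left), carry(b3,right)}
  ∪ pre   = {carry(b2,left), carry(b3,right)} ∪ {robot_in(rmA)}
          = {carry(b2,left), carry(b3,right), robot_in(rmA)}

== RESULT ==
["carry(b2,left)", "carry(b3,right)", "robot_in(rmA)"]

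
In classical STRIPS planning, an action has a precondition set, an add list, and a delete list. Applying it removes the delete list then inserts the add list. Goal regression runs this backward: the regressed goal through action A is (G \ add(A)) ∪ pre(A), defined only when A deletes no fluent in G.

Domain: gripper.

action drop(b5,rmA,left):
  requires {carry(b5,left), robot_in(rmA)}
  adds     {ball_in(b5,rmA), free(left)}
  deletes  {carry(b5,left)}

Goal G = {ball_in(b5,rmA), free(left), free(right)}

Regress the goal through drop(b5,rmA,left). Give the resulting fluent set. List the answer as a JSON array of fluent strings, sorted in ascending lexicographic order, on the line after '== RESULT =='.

Compute (G \ add) ∪ pre:
  G ∩ del = {}  (empty — regression defined)
  G \ add = {ball_in(b5,rmA), free(left), free(right)} \ {ball_in(b5,rmA), free(left)} = {free(right)}
  ∪ pre   = {free(right)} ∪ {carry(b5,left), robot_in(rmA)}
          = {carry(b5,left), free(right), robot_in(rmA)}

== RESULT ==
["carry(b5,left)", "free(right)", "robot_in(rmA)"]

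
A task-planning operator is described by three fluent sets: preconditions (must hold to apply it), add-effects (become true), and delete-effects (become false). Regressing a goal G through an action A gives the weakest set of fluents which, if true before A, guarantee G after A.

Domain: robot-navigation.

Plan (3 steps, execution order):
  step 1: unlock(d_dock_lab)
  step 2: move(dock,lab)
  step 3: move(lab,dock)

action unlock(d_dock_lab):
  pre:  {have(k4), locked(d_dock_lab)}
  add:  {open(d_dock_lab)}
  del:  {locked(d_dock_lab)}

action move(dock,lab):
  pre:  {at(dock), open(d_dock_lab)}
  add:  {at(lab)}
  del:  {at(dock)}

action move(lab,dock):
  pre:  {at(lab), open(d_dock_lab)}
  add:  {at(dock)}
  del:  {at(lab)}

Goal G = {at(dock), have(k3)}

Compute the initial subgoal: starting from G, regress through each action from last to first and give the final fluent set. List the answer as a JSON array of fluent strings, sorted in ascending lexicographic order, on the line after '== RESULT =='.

Work backward from the goal:
  through step 3 (move(lab,dock)): drop {at(dock)}, keep {have(k3)}, require {at(lab), open(d_dock_lab)}
    → {at(lab), have(k3), open(d_dock_lab)}
  through step 2 (move(dock,lab)): drop {at(lab)}, keep {have(k3), open(d_dock_lab)}, require {at(dock), open(d_dock_lab)}
    → {at(dock), have(k3), open(d_dock_lab)}
  through step 1 (unlock(d_dock_lab)): drop {open(d_dock_lab)}, keep {at(dock), have(k3)}, require {have(k4), locked(d_dock_lab)}
    → {at(dock), have(k3), have(k4), locked(d_dock_lab)}

== RESULT ==
["at(dock)", "have(k3)", "have(k4)", "locked(d_dock_lab)"]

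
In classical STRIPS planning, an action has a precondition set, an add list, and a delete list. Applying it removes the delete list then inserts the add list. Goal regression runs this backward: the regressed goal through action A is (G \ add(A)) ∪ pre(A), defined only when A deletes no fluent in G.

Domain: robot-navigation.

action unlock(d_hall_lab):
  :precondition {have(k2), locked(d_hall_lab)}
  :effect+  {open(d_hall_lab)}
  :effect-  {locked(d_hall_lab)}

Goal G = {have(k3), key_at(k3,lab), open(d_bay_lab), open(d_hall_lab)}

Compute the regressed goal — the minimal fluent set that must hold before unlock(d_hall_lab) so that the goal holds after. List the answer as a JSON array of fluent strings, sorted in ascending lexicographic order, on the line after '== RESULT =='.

Regress:
  G ∩ del = {}  (empty — regression defined)
  G \ add = {have(k3), key_at(k3,lab), open(d_bay_lab), open(d_hall_lab)} \ {open(d_hall_lab)} = {have(k3), key_at(k3,lab), open(d_bay_lab)}
  ∪ pre   = {have(k3), key_at(k3,lab), open(d_bay_lab)} ∪ {have(k2), locked(d_hall_lab)}
          = {have(k2), have(k3), key_at(k3,lab), locked(d_hall_lab), open(d_bay_lab)}

== RESULT ==
["have(k2)", "have(k3)", "key_at(k3,lab)", "locked(d_hall_lab)", "open(d_bay_lab)"]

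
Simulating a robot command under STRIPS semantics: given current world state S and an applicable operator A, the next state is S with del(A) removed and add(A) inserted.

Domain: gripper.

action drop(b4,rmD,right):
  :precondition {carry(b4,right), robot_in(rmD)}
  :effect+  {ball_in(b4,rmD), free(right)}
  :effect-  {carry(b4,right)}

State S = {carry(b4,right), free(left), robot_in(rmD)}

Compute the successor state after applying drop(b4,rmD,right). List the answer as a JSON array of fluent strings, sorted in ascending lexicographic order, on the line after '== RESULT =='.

Progress:
  pre ⊆ S: {carry(b4,right), robot_in(rmD)} ⊆ S  — applicable
  S \ del = {free(left), robot_in(rmD)}
  ∪ add   = {ball_in(b4,rmD), free(left), free(right), robot_in(rmD)}

== RESULT ==
["ball_in(b4,rmD)", "free(left)", "free(right)", "robot_in(rmD)"]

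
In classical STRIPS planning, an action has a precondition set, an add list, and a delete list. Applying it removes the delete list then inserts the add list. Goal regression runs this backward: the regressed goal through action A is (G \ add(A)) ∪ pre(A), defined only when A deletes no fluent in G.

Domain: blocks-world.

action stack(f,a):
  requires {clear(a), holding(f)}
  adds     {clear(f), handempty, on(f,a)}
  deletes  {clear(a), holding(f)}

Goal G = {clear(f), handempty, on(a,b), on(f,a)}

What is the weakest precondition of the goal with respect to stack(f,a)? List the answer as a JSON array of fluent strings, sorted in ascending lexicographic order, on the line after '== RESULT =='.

Regress:
  G ∩ del = {}  (empty — regression defined)
  G \ add = {clear(f), handempty, on(a,b), on(f,a)} \ {clear(f), handempty, on(f,a)} = {on(a,b)}
  ∪ pre   = {on(a,b)} ∪ {clear(a), holding(f)}
          = {clear(a), holding(f), on(a,b)}

== RESULT ==
["clear(a)", "holding(f)", "on(a,b)"]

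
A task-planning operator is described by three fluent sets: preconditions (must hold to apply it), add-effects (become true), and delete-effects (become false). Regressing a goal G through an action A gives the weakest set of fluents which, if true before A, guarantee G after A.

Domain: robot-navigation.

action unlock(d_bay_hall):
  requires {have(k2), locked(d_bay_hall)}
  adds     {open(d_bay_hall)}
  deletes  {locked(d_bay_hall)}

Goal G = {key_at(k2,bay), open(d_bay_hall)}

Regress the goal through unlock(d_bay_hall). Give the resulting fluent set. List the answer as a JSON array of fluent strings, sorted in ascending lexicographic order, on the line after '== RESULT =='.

Compute (G \ add) ∪ pre:
  G ∩ del = {}  (empty — regression defined)
  G \ add = {key_at(k2,bay), open(d_bay_hall)} \ {open(d_bay_hall)} = {key_at(k2,bay)}
  ∪ pre   = {key_at(k2,bay)} ∪ {have(k2), locked(d_bay_hall)}
          = {have(k2), key_at(k2,bay), locked(d_bay_hall)}

== RESULT ==
["have(k2)", "key_at(k2,bay)", "locked(d_bay_hall)"]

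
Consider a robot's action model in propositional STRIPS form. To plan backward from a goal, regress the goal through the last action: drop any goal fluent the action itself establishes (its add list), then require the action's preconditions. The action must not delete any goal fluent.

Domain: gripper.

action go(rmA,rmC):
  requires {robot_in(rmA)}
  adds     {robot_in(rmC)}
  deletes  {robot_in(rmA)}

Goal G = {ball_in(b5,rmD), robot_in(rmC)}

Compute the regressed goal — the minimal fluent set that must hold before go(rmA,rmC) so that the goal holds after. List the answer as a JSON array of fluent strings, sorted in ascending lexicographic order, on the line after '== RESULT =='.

Compute (G \ add) ∪ pre:
  G ∩ del = {}  (empty — regression defined)
  G \ add = {ball_in(b5,rmD), robot_in(rmC)} \ {robot_in(rmC)} = {ball_in(b5,rmD)}
  ∪ pre   = {ball_in(b5,rmD)} ∪ {robot_in(rmA)}
          = {ball_in(b5,rmD), robot_in(rmA)}

== RESULT ==
["ball_in(b5,rmD)", "robot_in(rmA)"]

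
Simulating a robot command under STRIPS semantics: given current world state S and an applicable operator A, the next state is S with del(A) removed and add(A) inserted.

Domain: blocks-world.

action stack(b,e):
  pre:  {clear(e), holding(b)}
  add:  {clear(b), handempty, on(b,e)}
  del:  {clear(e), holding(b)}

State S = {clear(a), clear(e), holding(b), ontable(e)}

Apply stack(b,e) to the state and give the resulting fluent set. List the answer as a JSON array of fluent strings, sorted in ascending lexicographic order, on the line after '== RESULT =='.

Progress:
  pre ⊆ S: {clear(e), holding(b)} ⊆ S  — applicable
  S \ del = {clear(a), ontable(e)}
  ∪ add   = {clear(a), clear(b), handempty, on(b,e), ontable(e)}

== RESULT ==
["clear(a)", "clear(b)", "handempty", "on(b,e)", "ontable(e)"]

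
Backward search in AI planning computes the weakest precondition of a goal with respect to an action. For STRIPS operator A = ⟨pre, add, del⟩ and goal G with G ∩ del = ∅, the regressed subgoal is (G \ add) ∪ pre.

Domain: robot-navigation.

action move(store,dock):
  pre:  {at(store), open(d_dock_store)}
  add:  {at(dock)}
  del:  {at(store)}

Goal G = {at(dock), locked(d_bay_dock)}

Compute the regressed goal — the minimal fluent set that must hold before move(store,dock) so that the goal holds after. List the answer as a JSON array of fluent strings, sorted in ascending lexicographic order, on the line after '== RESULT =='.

Compute (G \ add) ∪ pre:
  G ∩ del = {}  (empty — regression defined)
  G \ add = {at(dock), locked(d_bay_dock)} \ {at(dock)} = {locked(d_bay_dock)}
  ∪ pre   = {locked(d_bay_dock)} ∪ {at(store), open(d_dock_store)}
          = {at(store), locked(d_bay_dock), open(d_dock_store)}

== RESULT ==
["at(store)", "locked(d_bay_dock)", "open(d_dock_store)"]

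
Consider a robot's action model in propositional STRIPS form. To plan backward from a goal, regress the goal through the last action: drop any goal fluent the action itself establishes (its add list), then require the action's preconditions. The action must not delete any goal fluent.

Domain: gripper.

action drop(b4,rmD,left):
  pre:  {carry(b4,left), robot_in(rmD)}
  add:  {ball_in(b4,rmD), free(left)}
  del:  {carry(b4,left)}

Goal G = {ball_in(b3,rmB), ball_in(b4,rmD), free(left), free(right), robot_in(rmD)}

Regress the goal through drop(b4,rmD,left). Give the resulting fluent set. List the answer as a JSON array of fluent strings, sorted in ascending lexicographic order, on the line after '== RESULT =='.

Compute (G \ add) ∪ pre:
  G ∩ del = {}  (empty — regression defined)
  G \ add = {ball_in(b3,rmB), ball_in(b4,rmD), free(left), free(right), robot_in(rmD)} \ {ball_in(b4,rmD), free(left)} = {ball_in(b3,rmB), free(right), robot_in(rmD)}
  ∪ pre   = {ball_in(b3,rmB), free(right), robot_in(rmD)} ∪ {carry(b4,left), robot_in(rmD)}
          = {ball_in(b3,rmB), carry(b4,left), free(right), robot_in(rmD)}

== RESULT ==
["ball_in(b3,rmB)", "carry(b4,left)", "free(right)", "robot_in(rmD)"]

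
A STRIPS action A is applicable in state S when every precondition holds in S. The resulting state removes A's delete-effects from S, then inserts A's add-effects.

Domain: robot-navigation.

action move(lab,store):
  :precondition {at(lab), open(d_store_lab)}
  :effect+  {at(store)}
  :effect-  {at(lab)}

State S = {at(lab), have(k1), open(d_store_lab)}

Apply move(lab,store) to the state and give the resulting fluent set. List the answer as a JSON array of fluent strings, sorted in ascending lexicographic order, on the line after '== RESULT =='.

Progress:
  pre ⊆ S: {at(lab), open(d_store_lab)} ⊆ S  — applicable
  S \ del = {have(k1), open(d_store_lab)}
  ∪ add   = {at(store), have(k1), open(d_store_lab)}

== RESULT ==
["at(store)", "have(k1)", "open(d_store_lab)"]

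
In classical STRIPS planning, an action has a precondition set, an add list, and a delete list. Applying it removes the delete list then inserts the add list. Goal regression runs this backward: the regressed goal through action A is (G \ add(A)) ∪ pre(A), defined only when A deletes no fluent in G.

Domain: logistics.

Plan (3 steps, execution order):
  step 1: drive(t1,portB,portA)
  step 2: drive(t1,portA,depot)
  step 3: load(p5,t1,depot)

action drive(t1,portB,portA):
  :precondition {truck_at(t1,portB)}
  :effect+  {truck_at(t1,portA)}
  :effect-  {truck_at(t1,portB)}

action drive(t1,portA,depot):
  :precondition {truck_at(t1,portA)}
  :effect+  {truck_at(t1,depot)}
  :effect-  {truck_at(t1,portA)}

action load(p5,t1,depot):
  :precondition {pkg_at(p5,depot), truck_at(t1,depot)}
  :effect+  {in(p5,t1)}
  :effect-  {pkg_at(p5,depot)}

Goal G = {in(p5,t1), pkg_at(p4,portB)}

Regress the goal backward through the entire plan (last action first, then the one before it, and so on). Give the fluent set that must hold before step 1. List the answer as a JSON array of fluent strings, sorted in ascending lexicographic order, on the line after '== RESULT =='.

Work backward from the goal:
  through step 3 (load(p5,t1,depot)): drop {in(p5,t1)}, keep {pkg_at(p4,portB)}, require {pkg_at(p5,depot), truck_at(t1,depot)}
    → {pkg_at(p4,portB), pkg_at(p5,depot), truck_at(t1,depot)}
  through step 2 (drive(t1,portA,depot)): drop {truck_at(t1,depot)}, keep {pkg_at(p4,portB), pkg_at(p5,depot)}, require {truck_at(t1,portA)}
    → {pkg_at(p4,portB), pkg_at(p5,depot), truck_at(t1,portA)}
  through step 1 (drive(t1,portB,portA)): drop {truck_at(t1,portA)}, keep {pkg_at(p4,portB), pkg_at(p5,depot)}, require {truck_at(t1,portB)}
    → {pkg_at(p4,portB), pkg_at(p5,depot), truck_at(t1,portB)}

== RESULT ==
["pkg_at(p4,portB)", "pkg_at(p5,depot)", "truck_at(t1,portB)"]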